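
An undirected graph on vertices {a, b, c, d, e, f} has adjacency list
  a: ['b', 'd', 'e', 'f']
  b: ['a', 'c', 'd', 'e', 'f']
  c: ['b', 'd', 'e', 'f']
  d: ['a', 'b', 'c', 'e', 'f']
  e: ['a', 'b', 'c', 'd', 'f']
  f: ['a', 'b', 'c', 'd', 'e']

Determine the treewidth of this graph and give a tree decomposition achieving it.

Treewidth 4.
Bags: B1 = {a, b, d, e, f}  B2 = {b, c, d, e, f}
Tree: B1–B2

Each bag holds 5 vertices, so the decomposition has width 4, which upper-bounds the treewidth. For the lower bound, the 5 vertices {b, c, d, e, f} are pairwise adjacent, and any tree decomposition puts a clique entirely inside one bag — forcing width ≥ 4. Hence tw(G) = 4 exactly.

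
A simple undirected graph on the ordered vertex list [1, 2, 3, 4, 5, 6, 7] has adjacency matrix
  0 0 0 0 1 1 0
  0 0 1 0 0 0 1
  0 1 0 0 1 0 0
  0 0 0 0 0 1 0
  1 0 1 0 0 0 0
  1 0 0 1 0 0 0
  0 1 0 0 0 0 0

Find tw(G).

A width-1 tree decomposition is:
Bags: B1 = {4, 6}  B2 = {1, 6}  B3 = {1, 5}  B4 = {3, 5}  B5 = {2, 3}  B6 = {2, 7}
Tree: B1–B2, B2–B3, B3–B4, B4–B5, B5–B6
The largest bag has 2 vertices, giving width 1; this decomposition certifies tw(G) ≤ 1. G has an edge, so its treewidth is at least 1. Hence tw(G) = 1 exactly.

1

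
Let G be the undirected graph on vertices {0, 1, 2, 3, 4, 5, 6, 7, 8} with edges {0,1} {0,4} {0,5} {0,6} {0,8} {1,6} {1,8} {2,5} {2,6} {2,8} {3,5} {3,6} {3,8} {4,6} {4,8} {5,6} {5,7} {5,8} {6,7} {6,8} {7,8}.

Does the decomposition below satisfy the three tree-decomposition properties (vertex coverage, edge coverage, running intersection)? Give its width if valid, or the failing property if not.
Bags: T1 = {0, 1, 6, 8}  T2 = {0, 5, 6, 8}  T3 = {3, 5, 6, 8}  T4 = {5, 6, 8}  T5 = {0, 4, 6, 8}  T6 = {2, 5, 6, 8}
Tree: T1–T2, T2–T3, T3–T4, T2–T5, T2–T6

No — vertex 7 appears in no bag.

A tree decomposition must satisfy three properties: every vertex lies in some bag; for every edge, both endpoints lie together in some bag; and for every vertex, the bags containing it form a connected subtree. Here vertex 7 appears in no bag, so the decomposition is invalid.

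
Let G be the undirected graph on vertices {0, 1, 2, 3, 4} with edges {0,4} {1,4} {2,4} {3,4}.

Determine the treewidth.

1

A width-1 tree decomposition is:
Bags: B1 = {1, 4}  B2 = {2, 4}  B3 = {0, 4}  B4 = {3, 4}
Tree: B1–B2, B1–B3, B1–B4
Every bag has size at most 2, so the width is 2 − 1 = 1 and tw(G) ≤ 1. Since G has at least one edge (e.g. 1–4), it is not an edgeless graph, so tw(G) ≥ 1. Therefore the treewidth is 1.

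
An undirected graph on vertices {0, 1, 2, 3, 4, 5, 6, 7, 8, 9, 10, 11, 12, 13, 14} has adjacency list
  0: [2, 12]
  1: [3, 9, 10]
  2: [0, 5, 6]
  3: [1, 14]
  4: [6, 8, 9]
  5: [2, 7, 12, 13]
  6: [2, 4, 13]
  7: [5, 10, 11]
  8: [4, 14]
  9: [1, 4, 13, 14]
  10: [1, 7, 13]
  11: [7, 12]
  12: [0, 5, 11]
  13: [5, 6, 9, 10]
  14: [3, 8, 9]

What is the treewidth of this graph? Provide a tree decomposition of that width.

Treewidth 3.
One such decomposition:
Bags: B1 = {3, 4, 8, 14}  B2 = {3, 4, 9, 14}  B3 = {1, 3, 4, 9}  B4 = {1, 4, 6, 9}  B5 = {1, 6, 9, 13}  B6 = {1, 6, 10, 13}  B7 = {2, 6, 10, 13}  B8 = {2, 5, 10, 13}  B9 = {2, 5, 7, 10}  B10 = {0, 2, 5, 7}  B11 = {0, 5, 7, 12}  B12 = {0, 7, 11, 12}
Tree: B1–B2, B2–B3, B3–B4, B4–B5, B5–B6, B6–B7, B7–B8, B8–B9, B9–B10, B10–B11, B11–B12

The largest bag has 4 vertices, giving width 3; this decomposition certifies tw(G) ≤ 3. For the lower bound: the 4 vertex sets {3,8,14}, {4}, {9}, {1,6,10,13} are disjoint, each induces a connected subgraph, and every pair is joined by at least one edge of G. Contracting each set to a single vertex therefore yields K_{4} as a minor, and since treewidth is minor-monotone, tw(G) ≥ tw(K_{4}) = 3. Combining the bounds, tw(G) = 3.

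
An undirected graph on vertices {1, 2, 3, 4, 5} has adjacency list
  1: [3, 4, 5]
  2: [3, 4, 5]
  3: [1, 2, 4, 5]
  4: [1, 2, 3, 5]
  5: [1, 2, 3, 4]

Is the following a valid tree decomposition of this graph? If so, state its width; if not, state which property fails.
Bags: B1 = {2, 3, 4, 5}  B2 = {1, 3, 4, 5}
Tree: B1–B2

Vertex coverage: the bags together contain {1, 2, 3, 4, 5}, the full vertex set. Edge coverage: each edge of G has both endpoints in at least one bag. Running intersection: for every vertex, the bags containing it form a connected subtree. All three properties hold, so this is a valid tree decomposition of width max|bag| − 1 = 3, and hence tw(G) ≤ 3.

Yes; width 3.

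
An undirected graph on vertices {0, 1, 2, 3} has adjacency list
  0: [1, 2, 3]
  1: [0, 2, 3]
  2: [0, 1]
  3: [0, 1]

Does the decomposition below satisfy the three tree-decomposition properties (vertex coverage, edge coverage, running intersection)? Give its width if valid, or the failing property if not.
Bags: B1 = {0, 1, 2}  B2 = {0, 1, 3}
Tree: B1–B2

Yes; width 2.

Vertex coverage: the bags together contain {0, 1, 2, 3}, the full vertex set. Edge coverage: each edge of G has both endpoints in at least one bag. Running intersection: for every vertex, the bags containing it form a connected subtree. All three properties hold, so this is a valid tree decomposition of width max|bag| − 1 = 2, and hence tw(G) ≤ 2.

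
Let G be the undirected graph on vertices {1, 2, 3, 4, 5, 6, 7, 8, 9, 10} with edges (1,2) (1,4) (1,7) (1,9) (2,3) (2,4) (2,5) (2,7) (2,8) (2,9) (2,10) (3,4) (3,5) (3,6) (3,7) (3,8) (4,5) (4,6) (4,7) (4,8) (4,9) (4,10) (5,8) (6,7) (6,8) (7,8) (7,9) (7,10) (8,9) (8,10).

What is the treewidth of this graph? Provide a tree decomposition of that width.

Treewidth 4.
One optimal decomposition is:
Bags: B1 = {2, 3, 4, 7, 8}  B2 = {2, 4, 7, 8, 10}  B3 = {2, 4, 7, 8, 9}  B4 = {1, 2, 4, 7, 9}  B5 = {2, 3, 4, 5, 8}  B6 = {3, 4, 6, 7, 8}
Tree: B1–B2, B2–B3, B3–B4, B1–B5, B1–B6

Each bag holds 5 vertices, so the decomposition has width 4, which upper-bounds the treewidth. On the other hand G contains the 5-clique {2, 3, 4, 5, 8}. A clique must lie in a single bag of any decomposition, so no decomposition can have width below 4. Hence tw(G) = 4 exactly.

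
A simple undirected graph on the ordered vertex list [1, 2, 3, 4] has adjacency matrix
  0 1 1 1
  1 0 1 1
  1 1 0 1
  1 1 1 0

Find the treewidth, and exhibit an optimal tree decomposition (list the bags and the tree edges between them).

A single bag containing all 4 vertices is trivially a valid decomposition of width 3. On the other hand G contains the 4-clique {1, 2, 3, 4}. A clique must lie in a single bag of any decomposition, so no decomposition can have width below 3. Combining the bounds, tw(G) = 3.

Treewidth 3.
One such decomposition:
Bags: B1 = {1, 2, 3, 4}
Tree: (single bag)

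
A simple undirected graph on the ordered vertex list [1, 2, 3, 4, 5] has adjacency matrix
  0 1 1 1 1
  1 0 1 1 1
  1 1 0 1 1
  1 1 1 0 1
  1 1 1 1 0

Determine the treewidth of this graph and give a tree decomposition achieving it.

A single bag containing all 5 vertices is trivially a valid decomposition of width 4. On the other hand G contains the 5-clique {1, 2, 3, 4, 5}. A clique must lie in a single bag of any decomposition, so no decomposition can have width below 4. Combining the bounds, tw(G) = 4.

Treewidth 4.
Bags: B1 = {1, 2, 3, 4, 5}
Tree: (single bag)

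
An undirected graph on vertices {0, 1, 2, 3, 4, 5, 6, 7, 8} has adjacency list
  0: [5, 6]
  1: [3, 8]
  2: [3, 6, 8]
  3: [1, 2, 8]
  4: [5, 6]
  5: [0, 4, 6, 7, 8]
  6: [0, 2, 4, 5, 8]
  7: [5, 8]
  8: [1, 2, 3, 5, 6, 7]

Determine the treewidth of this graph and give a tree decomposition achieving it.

Every bag has size at most 3, so the width is 3 − 1 = 2 and tw(G) ≤ 2. For the lower bound, the 3 vertices {0, 5, 6} are pairwise adjacent, and any tree decomposition puts a clique entirely inside one bag — forcing width ≥ 2. Therefore the treewidth is 2.

Treewidth 2.
Bags: B1 = {5, 6, 8}  B2 = {0, 5, 6}  B3 = {2, 6, 8}  B4 = {2, 3, 8}  B5 = {5, 7, 8}  B6 = {4, 5, 6}  B7 = {1, 3, 8}
Tree: B1–B2, B1–B3, B3–B4, B1–B5, B1–B6, B4–B7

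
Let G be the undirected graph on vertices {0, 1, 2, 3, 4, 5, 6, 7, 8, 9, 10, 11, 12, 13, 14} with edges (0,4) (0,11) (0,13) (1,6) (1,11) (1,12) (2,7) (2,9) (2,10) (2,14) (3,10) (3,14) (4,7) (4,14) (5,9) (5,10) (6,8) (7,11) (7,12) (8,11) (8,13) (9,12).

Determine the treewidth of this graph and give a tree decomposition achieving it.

Treewidth 3.
One such decomposition:
Bags: B1 = {0, 6, 8, 13}  B2 = {0, 6, 8, 11}  B3 = {0, 1, 6, 11}  B4 = {0, 1, 4, 11}  B5 = {1, 4, 7, 11}  B6 = {1, 4, 7, 12}  B7 = {4, 7, 12, 14}  B8 = {2, 7, 12, 14}  B9 = {2, 9, 12, 14}  B10 = {2, 3, 9, 14}  B11 = {2, 3, 9, 10}  B12 = {3, 5, 9, 10}
Tree: B1–B2, B2–B3, B3–B4, B4–B5, B5–B6, B6–B7, B7–B8, B8–B9, B9–B10, B10–B11, B11–B12

Every bag has size at most 4, so the width is 4 − 1 = 3 and tw(G) ≤ 3. For the lower bound: the 4 vertex sets {6,8,13}, {0}, {11}, {1,4,7,12} are disjoint, each induces a connected subgraph, and every pair is joined by at least one edge of G. Contracting each set to a single vertex therefore yields K_{4} as a minor, and since treewidth is minor-monotone, tw(G) ≥ tw(K_{4}) = 3. Combining the bounds, tw(G) = 3.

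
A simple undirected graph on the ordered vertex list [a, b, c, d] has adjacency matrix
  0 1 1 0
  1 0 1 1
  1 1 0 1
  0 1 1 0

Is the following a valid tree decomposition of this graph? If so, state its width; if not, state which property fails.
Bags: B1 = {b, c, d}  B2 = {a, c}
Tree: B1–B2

No — edge (b,a) lies in no bag.

A tree decomposition must satisfy three properties: every vertex lies in some bag; for every edge, both endpoints lie together in some bag; and for every vertex, the bags containing it form a connected subtree. Here edge (b,a) lies in no bag, so the decomposition is invalid.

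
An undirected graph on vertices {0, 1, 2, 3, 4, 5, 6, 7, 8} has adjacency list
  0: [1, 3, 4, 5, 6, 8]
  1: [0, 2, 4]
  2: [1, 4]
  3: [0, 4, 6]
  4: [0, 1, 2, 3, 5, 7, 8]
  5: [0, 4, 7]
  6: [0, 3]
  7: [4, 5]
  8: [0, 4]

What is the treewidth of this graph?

A width-2 tree decomposition is:
Bags: B1 = {0, 4, 5}  B2 = {0, 1, 4}  B3 = {0, 3, 4}  B4 = {0, 3, 6}  B5 = {0, 4, 8}  B6 = {1, 2, 4}  B7 = {4, 5, 7}
Tree: B1–B2, B2–B3, B3–B4, B1–B5, B2–B6, B1–B7
Every bag has size at most 3, so the width is 3 − 1 = 2 and tw(G) ≤ 2. On the other hand G contains the 3-clique {0, 4, 8}. A clique must lie in a single bag of any decomposition, so no decomposition can have width below 2. The upper and lower bounds meet at 2, so that is the treewidth.

2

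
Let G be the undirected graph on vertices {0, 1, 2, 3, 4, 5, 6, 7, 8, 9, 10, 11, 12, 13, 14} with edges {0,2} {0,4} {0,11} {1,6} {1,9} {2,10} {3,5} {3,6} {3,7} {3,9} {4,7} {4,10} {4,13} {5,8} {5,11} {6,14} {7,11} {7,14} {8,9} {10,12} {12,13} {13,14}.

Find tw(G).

A width-3 tree decomposition is:
Bags: B1 = {1, 5, 8, 9}  B2 = {1, 3, 5, 9}  B3 = {1, 3, 5, 6}  B4 = {3, 5, 6, 11}  B5 = {3, 6, 7, 11}  B6 = {6, 7, 11, 14}  B7 = {0, 7, 11, 14}  B8 = {0, 4, 7, 14}  B9 = {0, 4, 13, 14}  B10 = {0, 2, 4, 13}  B11 = {2, 4, 10, 13}  B12 = {2, 10, 12, 13}
Tree: B1–B2, B2–B3, B3–B4, B4–B5, B5–B6, B6–B7, B7–B8, B8–B9, B9–B10, B10–B11, B11–B12
Every bag has size at most 4, so the width is 4 − 1 = 3 and tw(G) ≤ 3. For the lower bound: the 4 vertex sets {1,8,9}, {5}, {3}, {6,7,11,14} are disjoint, each induces a connected subgraph, and every pair is joined by at least one edge of G. Contracting each set to a single vertex therefore yields K_{4} as a minor, and since treewidth is minor-monotone, tw(G) ≥ tw(K_{4}) = 3. The upper and lower bounds meet at 3, so that is the treewidth.

3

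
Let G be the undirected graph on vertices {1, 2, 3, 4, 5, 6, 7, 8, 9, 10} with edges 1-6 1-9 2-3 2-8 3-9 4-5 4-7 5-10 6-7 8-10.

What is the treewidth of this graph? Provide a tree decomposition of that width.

Treewidth 2.
One such decomposition:
Bags: B1 = {1, 6, 7}  B2 = {1, 4, 7}  B3 = {1, 4, 5}  B4 = {1, 5, 10}  B5 = {1, 8, 10}  B6 = {1, 2, 8}  B7 = {1, 2, 3}  B8 = {1, 3, 9}
Tree: B1–B2, B2–B3, B3–B4, B4–B5, B5–B6, B6–B7, B7–B8

The largest bag has 3 vertices, giving width 2; this decomposition certifies tw(G) ≤ 2. Since 1–6–7–4–5–10–8–2–3–9–1 is a cycle in G, G is not acyclic. Forests are exactly the graphs of treewidth ≤ 1, so tw(G) ≥ 2. The upper and lower bounds meet at 2, so that is the treewidth.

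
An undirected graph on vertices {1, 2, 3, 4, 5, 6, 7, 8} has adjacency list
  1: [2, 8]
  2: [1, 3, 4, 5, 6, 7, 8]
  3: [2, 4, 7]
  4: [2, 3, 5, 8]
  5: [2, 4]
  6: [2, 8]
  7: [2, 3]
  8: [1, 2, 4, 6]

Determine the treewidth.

2

A width-2 tree decomposition is:
Bags: B1 = {2, 3, 4}  B2 = {2, 4, 8}  B3 = {1, 2, 8}  B4 = {2, 6, 8}  B5 = {2, 3, 7}  B6 = {2, 4, 5}
Tree: B1–B2, B2–B3, B3–B4, B1–B5, B2–B6
The largest bag has 3 vertices, giving width 2; this decomposition certifies tw(G) ≤ 2. On the other hand G contains the 3-clique {1, 2, 8}. A clique must lie in a single bag of any decomposition, so no decomposition can have width below 2. Combining the bounds, tw(G) = 2.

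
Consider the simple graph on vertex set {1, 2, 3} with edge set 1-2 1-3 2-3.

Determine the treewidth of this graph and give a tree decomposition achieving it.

Treewidth 2.
Bags: B1 = {1, 2, 3}
Tree: (single bag)

With just one bag of size 3, the width is 3 − 1 = 2, so tw(G) ≤ 2. Conversely, {1, 2, 3} is a clique of size 3, and the vertices of any clique must share a bag in every tree decomposition; so some bag has ≥ 3 vertices and tw(G) ≥ 2. Combining the bounds, tw(G) = 2.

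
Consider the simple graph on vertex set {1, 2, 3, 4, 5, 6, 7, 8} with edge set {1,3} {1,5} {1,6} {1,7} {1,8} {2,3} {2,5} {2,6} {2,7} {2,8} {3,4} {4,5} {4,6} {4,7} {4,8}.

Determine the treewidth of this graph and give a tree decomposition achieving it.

Each bag holds 4 vertices, so the decomposition has width 3, which upper-bounds the treewidth. For the lower bound: the 4 vertex sets {1,8}, {4,6}, {2}, {7} are disjoint, each induces a connected subgraph, and every pair is joined by at least one edge of G. Contracting each set to a single vertex therefore yields K_{4} as a minor, and since treewidth is minor-monotone, tw(G) ≥ tw(K_{4}) = 3. Combining the bounds, tw(G) = 3.

Treewidth 3.
Bags: B1 = {1, 2, 4, 8}  B2 = {1, 2, 4, 6}  B3 = {1, 2, 4, 7}  B4 = {1, 2, 3, 4}  B5 = {1, 2, 4, 5}
Tree: B1–B2, B2–B3, B3–B4, B4–B5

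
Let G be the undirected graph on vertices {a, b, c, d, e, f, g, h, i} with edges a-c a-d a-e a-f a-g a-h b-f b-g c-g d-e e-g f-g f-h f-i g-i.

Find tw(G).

A width-2 tree decomposition is:
Bags: B1 = {f, g, i}  B2 = {a, f, g}  B3 = {a, e, g}  B4 = {a, d, e}  B5 = {a, c, g}  B6 = {b, f, g}  B7 = {a, f, h}
Tree: B1–B2, B2–B3, B3–B4, B2–B5, B2–B6, B2–B7
Every bag has size at most 3, so the width is 3 − 1 = 2 and tw(G) ≤ 2. Conversely, {a, d, e} is a clique of size 3, and the vertices of any clique must share a bag in every tree decomposition; so some bag has ≥ 3 vertices and tw(G) ≥ 2. Hence tw(G) = 2 exactly.

2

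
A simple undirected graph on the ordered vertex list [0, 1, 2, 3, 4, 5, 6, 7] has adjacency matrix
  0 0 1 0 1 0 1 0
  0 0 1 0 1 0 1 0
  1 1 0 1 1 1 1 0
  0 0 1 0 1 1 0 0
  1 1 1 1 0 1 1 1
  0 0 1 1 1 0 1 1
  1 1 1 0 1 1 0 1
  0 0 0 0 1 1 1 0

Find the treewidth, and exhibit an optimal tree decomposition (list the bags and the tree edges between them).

Treewidth 3.
One such decomposition:
Bags: B1 = {1, 2, 4, 6}  B2 = {0, 2, 4, 6}  B3 = {2, 4, 5, 6}  B4 = {4, 5, 6, 7}  B5 = {2, 3, 4, 5}
Tree: B1–B2, B2–B3, B3–B4, B3–B5

The largest bag has 4 vertices, giving width 3; this decomposition certifies tw(G) ≤ 3. Conversely, {2, 3, 4, 5} is a clique of size 4, and the vertices of any clique must share a bag in every tree decomposition; so some bag has ≥ 4 vertices and tw(G) ≥ 3. The upper and lower bounds meet at 3, so that is the treewidth.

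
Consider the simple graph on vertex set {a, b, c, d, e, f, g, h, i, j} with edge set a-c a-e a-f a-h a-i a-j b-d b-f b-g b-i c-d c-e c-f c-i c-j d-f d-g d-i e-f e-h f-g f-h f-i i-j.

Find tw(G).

A width-3 tree decomposition is:
Bags: B1 = {a, c, e, f}  B2 = {a, c, f, i}  B3 = {c, d, f, i}  B4 = {a, e, f, h}  B5 = {a, c, i, j}  B6 = {b, d, f, i}  B7 = {b, d, f, g}
Tree: B1–B2, B2–B3, B1–B4, B2–B5, B3–B6, B6–B7
Each bag holds 4 vertices, so the decomposition has width 3, which upper-bounds the treewidth. For the lower bound, the 4 vertices {a, c, i, j} are pairwise adjacent, and any tree decomposition puts a clique entirely inside one bag — forcing width ≥ 3. Hence tw(G) = 3 exactly.

3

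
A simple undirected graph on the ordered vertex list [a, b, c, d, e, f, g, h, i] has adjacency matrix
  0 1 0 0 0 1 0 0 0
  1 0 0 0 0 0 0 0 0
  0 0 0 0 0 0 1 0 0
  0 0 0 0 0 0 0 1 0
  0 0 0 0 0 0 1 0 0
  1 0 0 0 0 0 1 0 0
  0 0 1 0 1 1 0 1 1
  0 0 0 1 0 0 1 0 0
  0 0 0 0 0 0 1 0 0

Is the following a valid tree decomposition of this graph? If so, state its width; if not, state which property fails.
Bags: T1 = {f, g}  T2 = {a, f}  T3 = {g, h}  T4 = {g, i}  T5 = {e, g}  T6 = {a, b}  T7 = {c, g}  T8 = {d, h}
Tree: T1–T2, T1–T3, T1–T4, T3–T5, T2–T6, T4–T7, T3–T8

Yes; width 1.

Checking the three conditions: (i) the bags cover all of {a, b, c, d, e, f, g, h, i}; (ii) for each edge, some bag contains both endpoints; (iii) the bags containing any fixed vertex form a subtree. All hold, so the decomposition is valid with width 2 − 1 = 1.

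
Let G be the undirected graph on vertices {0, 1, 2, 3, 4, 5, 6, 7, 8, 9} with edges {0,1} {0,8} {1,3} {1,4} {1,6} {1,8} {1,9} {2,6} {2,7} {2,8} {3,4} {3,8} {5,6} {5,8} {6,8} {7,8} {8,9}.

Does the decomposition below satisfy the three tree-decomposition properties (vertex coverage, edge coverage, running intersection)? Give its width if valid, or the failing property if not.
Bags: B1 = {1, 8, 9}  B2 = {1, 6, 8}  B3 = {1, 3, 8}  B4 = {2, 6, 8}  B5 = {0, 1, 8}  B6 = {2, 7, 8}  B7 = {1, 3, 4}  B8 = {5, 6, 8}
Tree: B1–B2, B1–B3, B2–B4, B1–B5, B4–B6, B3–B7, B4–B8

Yes; width 2.

Checking the three conditions: (i) the bags cover all of {0, 1, 2, 3, 4, 5, 6, 7, 8, 9}; (ii) for each edge, some bag contains both endpoints; (iii) the bags containing any fixed vertex form a subtree. All hold, so the decomposition is valid with width 3 − 1 = 2.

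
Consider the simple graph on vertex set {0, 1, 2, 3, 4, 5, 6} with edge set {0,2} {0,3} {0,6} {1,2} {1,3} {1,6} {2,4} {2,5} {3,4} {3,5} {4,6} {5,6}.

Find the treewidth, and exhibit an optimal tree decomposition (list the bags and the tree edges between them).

Every bag has size at most 4, so the width is 4 − 1 = 3 and tw(G) ≤ 3. For the lower bound: the 4 vertex sets {2,5}, {3,4}, {6}, {0} are disjoint, each induces a connected subgraph, and every pair is joined by at least one edge of G. Contracting each set to a single vertex therefore yields K_{4} as a minor, and since treewidth is minor-monotone, tw(G) ≥ tw(K_{4}) = 3. The upper and lower bounds meet at 3, so that is the treewidth.

Treewidth 3.
Bags: B1 = {2, 3, 5, 6}  B2 = {2, 3, 4, 6}  B3 = {0, 2, 3, 6}  B4 = {1, 2, 3, 6}
Tree: B1–B2, B2–B3, B3–B4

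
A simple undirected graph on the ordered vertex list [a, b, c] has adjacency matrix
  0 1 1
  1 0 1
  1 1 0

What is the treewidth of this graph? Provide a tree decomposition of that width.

Treewidth 2.
Bags: B1 = {a, b, c}
Tree: (single bag)

With just one bag of size 3, the width is 3 − 1 = 2, so tw(G) ≤ 2. For the lower bound, the 3 vertices {a, b, c} are pairwise adjacent, and any tree decomposition puts a clique entirely inside one bag — forcing width ≥ 2. Hence tw(G) = 2 exactly.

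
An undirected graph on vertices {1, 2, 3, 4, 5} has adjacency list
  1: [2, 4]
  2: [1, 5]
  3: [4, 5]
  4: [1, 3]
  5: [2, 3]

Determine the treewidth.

2

A width-2 tree decomposition is:
Bags: B1 = {2, 3, 5}  B2 = {1, 2, 3}  B3 = {1, 3, 4}
Tree: B1–B2, B2–B3
Every bag has size at most 3, so the width is 3 − 1 = 2 and tw(G) ≤ 2. Since 3–5–2–1–4–3 is a cycle in G, G is not acyclic. Forests are exactly the graphs of treewidth ≤ 1, so tw(G) ≥ 2. Hence tw(G) = 2 exactly.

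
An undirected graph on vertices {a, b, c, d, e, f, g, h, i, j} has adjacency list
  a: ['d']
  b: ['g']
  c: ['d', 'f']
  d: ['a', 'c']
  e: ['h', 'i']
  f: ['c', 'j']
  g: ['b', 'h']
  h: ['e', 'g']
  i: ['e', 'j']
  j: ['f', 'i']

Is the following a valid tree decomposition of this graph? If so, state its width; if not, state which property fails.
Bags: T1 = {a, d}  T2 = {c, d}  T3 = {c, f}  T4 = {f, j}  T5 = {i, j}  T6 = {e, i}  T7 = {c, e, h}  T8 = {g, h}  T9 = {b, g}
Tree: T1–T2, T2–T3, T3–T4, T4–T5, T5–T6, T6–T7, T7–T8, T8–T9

No — bags containing vertex c are not connected in the tree.

A tree decomposition must satisfy three properties: every vertex lies in some bag; for every edge, both endpoints lie together in some bag; and for every vertex, the bags containing it form a connected subtree. Here bags containing vertex c are not connected in the tree, so the decomposition is invalid.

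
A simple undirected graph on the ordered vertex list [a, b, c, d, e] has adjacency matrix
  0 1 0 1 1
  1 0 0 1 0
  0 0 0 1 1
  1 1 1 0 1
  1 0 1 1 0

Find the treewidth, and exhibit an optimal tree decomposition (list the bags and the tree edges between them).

Treewidth 2.
One such decomposition:
Bags: B1 = {c, d, e}  B2 = {a, d, e}  B3 = {a, b, d}
Tree: B1–B2, B2–B3

Every bag has size at most 3, so the width is 3 − 1 = 2 and tw(G) ≤ 2. On the other hand G contains the 3-clique {c, d, e}. A clique must lie in a single bag of any decomposition, so no decomposition can have width below 2. Therefore the treewidth is 2.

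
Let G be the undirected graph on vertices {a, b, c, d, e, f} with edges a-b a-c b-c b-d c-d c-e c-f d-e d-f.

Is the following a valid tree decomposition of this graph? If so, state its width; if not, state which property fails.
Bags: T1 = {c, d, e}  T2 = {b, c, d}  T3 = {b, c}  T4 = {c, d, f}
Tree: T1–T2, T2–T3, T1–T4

A tree decomposition must satisfy three properties: every vertex lies in some bag; for every edge, both endpoints lie together in some bag; and for every vertex, the bags containing it form a connected subtree. Here vertex a appears in no bag, so the decomposition is invalid.

No — vertex a appears in no bag.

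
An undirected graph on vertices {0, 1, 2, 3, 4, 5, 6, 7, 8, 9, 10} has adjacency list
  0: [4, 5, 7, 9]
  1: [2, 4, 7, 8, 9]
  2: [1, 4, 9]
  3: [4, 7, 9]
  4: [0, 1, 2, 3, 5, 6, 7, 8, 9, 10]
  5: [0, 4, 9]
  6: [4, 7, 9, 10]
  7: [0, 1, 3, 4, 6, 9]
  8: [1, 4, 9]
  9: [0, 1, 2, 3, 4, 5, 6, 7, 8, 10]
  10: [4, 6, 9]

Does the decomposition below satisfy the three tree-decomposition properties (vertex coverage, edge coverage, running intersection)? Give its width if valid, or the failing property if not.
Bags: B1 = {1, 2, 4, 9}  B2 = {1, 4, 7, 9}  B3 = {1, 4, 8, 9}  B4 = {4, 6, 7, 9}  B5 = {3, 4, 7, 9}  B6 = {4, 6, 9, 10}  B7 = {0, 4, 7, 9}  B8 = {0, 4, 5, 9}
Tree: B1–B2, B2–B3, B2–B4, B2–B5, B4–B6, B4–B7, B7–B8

Yes; width 3.

Every vertex of G appears in some bag (union = {0, 1, 2, 3, 4, 5, 6, 7, 8, 9, 10}); every edge is covered by a bag; and for each vertex v the set of bags containing v is connected in the bag tree. The decomposition is therefore valid. The largest bag has 4 vertices, so the width is 3.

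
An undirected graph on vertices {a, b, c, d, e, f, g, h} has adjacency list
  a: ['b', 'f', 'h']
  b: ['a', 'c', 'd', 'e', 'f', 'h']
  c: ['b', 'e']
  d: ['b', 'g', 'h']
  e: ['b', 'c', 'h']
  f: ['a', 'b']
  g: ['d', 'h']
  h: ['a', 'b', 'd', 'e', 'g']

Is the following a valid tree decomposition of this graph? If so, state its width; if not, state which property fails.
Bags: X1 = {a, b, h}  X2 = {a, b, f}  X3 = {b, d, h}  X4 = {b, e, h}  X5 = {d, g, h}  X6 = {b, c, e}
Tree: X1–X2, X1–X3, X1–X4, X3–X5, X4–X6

Every vertex of G appears in some bag (union = {a, b, c, d, e, f, g, h}); every edge is covered by a bag; and for each vertex v the set of bags containing v is connected in the bag tree. The decomposition is therefore valid. The largest bag has 3 vertices, so the width is 2.

Yes; width 2.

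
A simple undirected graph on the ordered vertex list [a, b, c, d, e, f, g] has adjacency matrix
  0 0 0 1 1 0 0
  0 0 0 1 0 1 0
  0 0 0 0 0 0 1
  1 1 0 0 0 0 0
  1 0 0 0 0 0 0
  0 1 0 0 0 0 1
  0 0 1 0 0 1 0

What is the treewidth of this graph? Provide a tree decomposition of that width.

Treewidth 1.
One optimal decomposition is:
Bags: B1 = {a, e}  B2 = {a, d}  B3 = {b, d}  B4 = {b, f}  B5 = {f, g}  B6 = {c, g}
Tree: B1–B2, B2–B3, B3–B4, B4–B5, B5–B6

Every bag has size at most 2, so the width is 2 − 1 = 1 and tw(G) ≤ 1. Since G has at least one edge (e.g. e–a), it is not an edgeless graph, so tw(G) ≥ 1. Hence tw(G) = 1 exactly.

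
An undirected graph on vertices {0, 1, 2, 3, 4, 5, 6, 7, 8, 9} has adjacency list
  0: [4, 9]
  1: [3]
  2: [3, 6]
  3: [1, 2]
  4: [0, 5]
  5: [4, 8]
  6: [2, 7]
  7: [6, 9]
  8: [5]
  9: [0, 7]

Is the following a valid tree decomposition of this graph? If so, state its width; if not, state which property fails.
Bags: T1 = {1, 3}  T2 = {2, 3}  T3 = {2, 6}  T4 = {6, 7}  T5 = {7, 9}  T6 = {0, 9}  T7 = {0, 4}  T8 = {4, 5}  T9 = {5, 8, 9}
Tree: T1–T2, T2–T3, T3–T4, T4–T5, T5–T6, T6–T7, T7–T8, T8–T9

No — bags containing vertex 9 are not connected in the tree.

A tree decomposition must satisfy three properties: every vertex lies in some bag; for every edge, both endpoints lie together in some bag; and for every vertex, the bags containing it form a connected subtree. Here bags containing vertex 9 are not connected in the tree, so the decomposition is invalid.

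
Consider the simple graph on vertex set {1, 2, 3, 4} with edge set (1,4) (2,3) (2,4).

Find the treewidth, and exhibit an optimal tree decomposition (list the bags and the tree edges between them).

The largest bag has 2 vertices, giving width 1; this decomposition certifies tw(G) ≤ 1. Since G has at least one edge (e.g. 3–2), it is not an edgeless graph, so tw(G) ≥ 1. The upper and lower bounds meet at 1, so that is the treewidth.

Treewidth 1.
Bags: B1 = {2, 3}  B2 = {2, 4}  B3 = {1, 4}
Tree: B1–B2, B2–B3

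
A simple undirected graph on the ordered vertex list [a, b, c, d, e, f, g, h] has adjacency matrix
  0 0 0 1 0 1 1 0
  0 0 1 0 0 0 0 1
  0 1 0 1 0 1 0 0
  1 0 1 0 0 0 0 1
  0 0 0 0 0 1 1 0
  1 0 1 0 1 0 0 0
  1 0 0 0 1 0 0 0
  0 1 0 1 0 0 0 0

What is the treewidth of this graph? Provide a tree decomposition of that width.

Every bag has size at most 3, so the width is 3 − 1 = 2 and tw(G) ≤ 2. For the lower bound, G contains the cycle g–e–f–a–g, so G is not a forest; only forests have treewidth ≤ 1, hence tw(G) ≥ 2. The upper and lower bounds meet at 2, so that is the treewidth.

Treewidth 2.
Bags: B1 = {a, e, g}  B2 = {a, e, f}  B3 = {a, d, f}  B4 = {c, d, f}  B5 = {c, d, h}  B6 = {b, c, h}
Tree: B1–B2, B2–B3, B3–B4, B4–B5, B5–B6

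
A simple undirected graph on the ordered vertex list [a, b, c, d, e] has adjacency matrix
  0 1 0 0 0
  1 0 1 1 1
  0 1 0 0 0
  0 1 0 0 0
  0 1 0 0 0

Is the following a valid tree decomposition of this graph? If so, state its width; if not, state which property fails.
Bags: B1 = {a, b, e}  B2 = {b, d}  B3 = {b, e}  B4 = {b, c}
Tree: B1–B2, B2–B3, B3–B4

No — bags containing vertex e are not connected in the tree.

A tree decomposition must satisfy three properties: every vertex lies in some bag; for every edge, both endpoints lie together in some bag; and for every vertex, the bags containing it form a connected subtree. Here bags containing vertex e are not connected in the tree, so the decomposition is invalid.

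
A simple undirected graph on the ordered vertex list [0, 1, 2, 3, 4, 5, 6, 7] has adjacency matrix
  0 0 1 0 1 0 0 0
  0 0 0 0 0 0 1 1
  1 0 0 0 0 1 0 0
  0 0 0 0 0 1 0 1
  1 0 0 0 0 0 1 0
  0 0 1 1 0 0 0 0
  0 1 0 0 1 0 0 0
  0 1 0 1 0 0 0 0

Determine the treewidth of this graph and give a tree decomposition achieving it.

The largest bag has 3 vertices, giving width 2; this decomposition certifies tw(G) ≤ 2. The edges 4–6–1–7–3–5–2–0–4 form a cycle, so G is not a tree and its treewidth is at least 2. Combining the bounds, tw(G) = 2.

Treewidth 2.
One optimal decomposition is:
Bags: B1 = {1, 4, 6}  B2 = {1, 4, 7}  B3 = {3, 4, 7}  B4 = {3, 4, 5}  B5 = {2, 4, 5}  B6 = {0, 2, 4}
Tree: B1–B2, B2–B3, B3–B4, B4–B5, B5–B6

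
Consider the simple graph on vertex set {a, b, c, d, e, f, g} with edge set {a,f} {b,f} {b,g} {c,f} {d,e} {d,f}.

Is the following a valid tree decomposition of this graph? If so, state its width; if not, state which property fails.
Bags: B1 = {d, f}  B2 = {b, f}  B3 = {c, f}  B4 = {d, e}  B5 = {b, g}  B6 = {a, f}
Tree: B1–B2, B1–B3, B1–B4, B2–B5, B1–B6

Vertex coverage: the bags together contain {a, b, c, d, e, f, g}, the full vertex set. Edge coverage: each edge of G has both endpoints in at least one bag. Running intersection: for every vertex, the bags containing it form a connected subtree. All three properties hold, so this is a valid tree decomposition of width max|bag| − 1 = 1, and hence tw(G) ≤ 1.

Yes; width 1.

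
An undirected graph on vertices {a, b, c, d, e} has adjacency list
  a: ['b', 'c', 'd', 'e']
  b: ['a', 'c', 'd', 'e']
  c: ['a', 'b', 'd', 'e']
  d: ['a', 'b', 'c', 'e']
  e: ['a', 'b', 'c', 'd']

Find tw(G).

A width-4 tree decomposition is:
Bags: B1 = {a, b, c, d, e}
Tree: (single bag)
A single bag containing all 5 vertices is trivially a valid decomposition of width 4. On the other hand G contains the 5-clique {a, b, c, d, e}. A clique must lie in a single bag of any decomposition, so no decomposition can have width below 4. Hence tw(G) = 4 exactly.

4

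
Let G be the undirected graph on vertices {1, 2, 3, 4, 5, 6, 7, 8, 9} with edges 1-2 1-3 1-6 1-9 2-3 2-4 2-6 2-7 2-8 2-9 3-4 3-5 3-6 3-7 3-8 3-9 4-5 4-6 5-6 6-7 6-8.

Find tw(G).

3

A width-3 tree decomposition is:
Bags: B1 = {2, 3, 4, 6}  B2 = {2, 3, 6, 7}  B3 = {3, 4, 5, 6}  B4 = {2, 3, 6, 8}  B5 = {1, 2, 3, 6}  B6 = {1, 2, 3, 9}
Tree: B1–B2, B1–B3, B1–B4, B4–B5, B5–B6
Every bag has size at most 4, so the width is 4 − 1 = 3 and tw(G) ≤ 3. For the lower bound, the 4 vertices {1, 2, 3, 9} are pairwise adjacent, and any tree decomposition puts a clique entirely inside one bag — forcing width ≥ 3. Hence tw(G) = 3 exactly.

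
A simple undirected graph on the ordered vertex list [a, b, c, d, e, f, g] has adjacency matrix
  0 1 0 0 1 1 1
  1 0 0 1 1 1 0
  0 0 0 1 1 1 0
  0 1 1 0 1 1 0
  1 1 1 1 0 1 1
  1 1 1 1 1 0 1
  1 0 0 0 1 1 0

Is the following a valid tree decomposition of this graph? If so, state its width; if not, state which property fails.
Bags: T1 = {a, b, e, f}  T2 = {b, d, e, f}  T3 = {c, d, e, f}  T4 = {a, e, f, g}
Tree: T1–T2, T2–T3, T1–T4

Vertex coverage: the bags together contain {a, b, c, d, e, f, g}, the full vertex set. Edge coverage: each edge of G has both endpoints in at least one bag. Running intersection: for every vertex, the bags containing it form a connected subtree. All three properties hold, so this is a valid tree decomposition of width max|bag| − 1 = 3, and hence tw(G) ≤ 3.

Yes; width 3.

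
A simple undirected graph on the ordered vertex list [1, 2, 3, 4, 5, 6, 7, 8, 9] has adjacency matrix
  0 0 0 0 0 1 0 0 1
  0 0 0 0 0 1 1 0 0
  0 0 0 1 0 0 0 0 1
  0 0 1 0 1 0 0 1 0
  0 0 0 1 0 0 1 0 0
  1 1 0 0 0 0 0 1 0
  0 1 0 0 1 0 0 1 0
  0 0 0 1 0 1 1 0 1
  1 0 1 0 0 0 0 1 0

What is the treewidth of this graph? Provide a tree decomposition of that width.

Treewidth 3.
One such decomposition:
Bags: B1 = {1, 3, 6, 9}  B2 = {3, 6, 8, 9}  B3 = {3, 4, 6, 8}  B4 = {2, 4, 6, 8}  B5 = {2, 4, 7, 8}  B6 = {2, 4, 5, 7}
Tree: B1–B2, B2–B3, B3–B4, B4–B5, B5–B6

Each bag holds 4 vertices, so the decomposition has width 3, which upper-bounds the treewidth. For the lower bound: the 4 vertex sets {1,3,9}, {6}, {8}, {2,4,5,7} are disjoint, each induces a connected subgraph, and every pair is joined by at least one edge of G. Contracting each set to a single vertex therefore yields K_{4} as a minor, and since treewidth is minor-monotone, tw(G) ≥ tw(K_{4}) = 3. The upper and lower bounds meet at 3, so that is the treewidth.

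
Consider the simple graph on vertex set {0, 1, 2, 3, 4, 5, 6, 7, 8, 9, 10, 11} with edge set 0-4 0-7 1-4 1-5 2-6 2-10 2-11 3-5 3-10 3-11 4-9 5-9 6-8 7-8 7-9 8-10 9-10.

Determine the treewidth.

3

A width-3 tree decomposition is:
Bags: B1 = {2, 3, 6, 11}  B2 = {2, 3, 6, 10}  B3 = {3, 6, 8, 10}  B4 = {3, 5, 8, 10}  B5 = {5, 8, 9, 10}  B6 = {5, 7, 8, 9}  B7 = {1, 5, 7, 9}  B8 = {1, 4, 7, 9}  B9 = {0, 1, 4, 7}
Tree: B1–B2, B2–B3, B3–B4, B4–B5, B5–B6, B6–B7, B7–B8, B8–B9
Each bag holds 4 vertices, so the decomposition has width 3, which upper-bounds the treewidth. For the lower bound: the 4 vertex sets {2,6,11}, {3}, {10}, {5,7,8,9} are disjoint, each induces a connected subgraph, and every pair is joined by at least one edge of G. Contracting each set to a single vertex therefore yields K_{4} as a minor, and since treewidth is minor-monotone, tw(G) ≥ tw(K_{4}) = 3. Therefore the treewidth is 3.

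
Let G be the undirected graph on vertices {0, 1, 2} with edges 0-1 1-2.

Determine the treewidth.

1

A width-1 tree decomposition is:
Bags: B1 = {1, 2}  B2 = {0, 1}
Tree: B1–B2
Each bag holds 2 vertices, so the decomposition has width 1, which upper-bounds the treewidth. G has an edge, so its treewidth is at least 1. Combining the bounds, tw(G) = 1.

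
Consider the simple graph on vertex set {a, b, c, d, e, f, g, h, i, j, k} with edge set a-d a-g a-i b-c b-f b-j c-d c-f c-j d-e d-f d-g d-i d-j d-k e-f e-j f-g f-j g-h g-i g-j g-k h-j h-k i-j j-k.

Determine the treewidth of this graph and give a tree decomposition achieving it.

Treewidth 3.
One optimal decomposition is:
Bags: B1 = {c, d, f, j}  B2 = {d, f, g, j}  B3 = {d, g, j, k}  B4 = {d, g, i, j}  B5 = {g, h, j, k}  B6 = {b, c, f, j}  B7 = {a, d, g, i}  B8 = {d, e, f, j}
Tree: B1–B2, B2–B3, B3–B4, B3–B5, B1–B6, B4–B7, B1–B8

Each bag holds 4 vertices, so the decomposition has width 3, which upper-bounds the treewidth. On the other hand G contains the 4-clique {d, f, g, j}. A clique must lie in a single bag of any decomposition, so no decomposition can have width below 3. Hence tw(G) = 3 exactly.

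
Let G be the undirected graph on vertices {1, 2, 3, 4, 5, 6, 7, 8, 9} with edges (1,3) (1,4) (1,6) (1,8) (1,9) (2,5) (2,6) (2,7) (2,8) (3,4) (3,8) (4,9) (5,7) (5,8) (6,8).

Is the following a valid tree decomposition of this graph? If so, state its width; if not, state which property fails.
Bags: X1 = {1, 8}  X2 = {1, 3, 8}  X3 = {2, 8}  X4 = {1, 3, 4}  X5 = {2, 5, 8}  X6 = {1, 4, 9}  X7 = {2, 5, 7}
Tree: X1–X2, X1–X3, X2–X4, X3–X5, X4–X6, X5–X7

A tree decomposition must satisfy three properties: every vertex lies in some bag; for every edge, both endpoints lie together in some bag; and for every vertex, the bags containing it form a connected subtree. Here vertex 6 appears in no bag, so the decomposition is invalid.

No — vertex 6 appears in no bag.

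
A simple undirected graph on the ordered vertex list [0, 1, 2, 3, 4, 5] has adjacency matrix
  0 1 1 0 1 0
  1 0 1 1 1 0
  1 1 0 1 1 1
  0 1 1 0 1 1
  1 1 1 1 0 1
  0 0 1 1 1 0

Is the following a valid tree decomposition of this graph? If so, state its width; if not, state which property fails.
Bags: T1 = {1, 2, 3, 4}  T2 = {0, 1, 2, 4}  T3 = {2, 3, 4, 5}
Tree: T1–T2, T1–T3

Every vertex of G appears in some bag (union = {0, 1, 2, 3, 4, 5}); every edge is covered by a bag; and for each vertex v the set of bags containing v is connected in the bag tree. The decomposition is therefore valid. The largest bag has 4 vertices, so the width is 3.

Yes; width 3.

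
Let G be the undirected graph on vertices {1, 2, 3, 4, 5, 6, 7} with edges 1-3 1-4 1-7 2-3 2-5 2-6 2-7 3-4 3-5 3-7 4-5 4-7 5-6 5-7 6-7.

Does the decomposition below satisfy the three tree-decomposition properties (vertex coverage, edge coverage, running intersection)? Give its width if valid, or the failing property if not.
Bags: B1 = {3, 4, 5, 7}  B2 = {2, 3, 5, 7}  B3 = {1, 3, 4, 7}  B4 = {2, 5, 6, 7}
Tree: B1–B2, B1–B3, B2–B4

Yes; width 3.

Vertex coverage: the bags together contain {1, 2, 3, 4, 5, 6, 7}, the full vertex set. Edge coverage: each edge of G has both endpoints in at least one bag. Running intersection: for every vertex, the bags containing it form a connected subtree. All three properties hold, so this is a valid tree decomposition of width max|bag| − 1 = 3, and hence tw(G) ≤ 3.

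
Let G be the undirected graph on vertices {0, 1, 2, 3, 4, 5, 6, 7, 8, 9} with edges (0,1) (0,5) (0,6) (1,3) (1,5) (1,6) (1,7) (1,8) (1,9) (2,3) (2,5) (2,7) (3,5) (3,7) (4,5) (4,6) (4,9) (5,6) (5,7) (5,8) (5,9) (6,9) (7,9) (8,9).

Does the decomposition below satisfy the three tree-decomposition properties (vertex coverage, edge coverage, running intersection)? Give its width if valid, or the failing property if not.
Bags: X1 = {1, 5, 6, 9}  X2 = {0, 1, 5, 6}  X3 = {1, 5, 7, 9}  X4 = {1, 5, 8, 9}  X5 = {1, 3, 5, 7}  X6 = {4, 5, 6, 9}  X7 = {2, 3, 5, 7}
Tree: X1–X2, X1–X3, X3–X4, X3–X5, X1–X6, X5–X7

Yes; width 3.

Checking the three conditions: (i) the bags cover all of {0, 1, 2, 3, 4, 5, 6, 7, 8, 9}; (ii) for each edge, some bag contains both endpoints; (iii) the bags containing any fixed vertex form a subtree. All hold, so the decomposition is valid with width 4 − 1 = 3.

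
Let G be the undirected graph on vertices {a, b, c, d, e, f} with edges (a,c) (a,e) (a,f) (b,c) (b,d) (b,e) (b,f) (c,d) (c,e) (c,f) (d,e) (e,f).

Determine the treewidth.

A width-3 tree decomposition is:
Bags: B1 = {b, c, e, f}  B2 = {a, c, e, f}  B3 = {b, c, d, e}
Tree: B1–B2, B1–B3
The largest bag has 4 vertices, giving width 3; this decomposition certifies tw(G) ≤ 3. For the lower bound, the 4 vertices {b, c, d, e} are pairwise adjacent, and any tree decomposition puts a clique entirely inside one bag — forcing width ≥ 3. The upper and lower bounds meet at 3, so that is the treewidth.

3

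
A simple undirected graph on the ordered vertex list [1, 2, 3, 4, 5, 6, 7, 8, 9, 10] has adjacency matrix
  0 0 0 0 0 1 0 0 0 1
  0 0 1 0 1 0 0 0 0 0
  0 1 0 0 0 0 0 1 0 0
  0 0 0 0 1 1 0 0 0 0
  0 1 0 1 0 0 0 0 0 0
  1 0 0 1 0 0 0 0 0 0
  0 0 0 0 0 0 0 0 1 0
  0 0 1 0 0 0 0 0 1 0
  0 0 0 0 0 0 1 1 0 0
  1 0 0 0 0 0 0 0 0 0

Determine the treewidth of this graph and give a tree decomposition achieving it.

Treewidth 1.
Bags: B1 = {7, 9}  B2 = {8, 9}  B3 = {3, 8}  B4 = {2, 3}  B5 = {2, 5}  B6 = {4, 5}  B7 = {4, 6}  B8 = {1, 6}  B9 = {1, 10}
Tree: B1–B2, B2–B3, B3–B4, B4–B5, B5–B6, B6–B7, B7–B8, B8–B9

Every bag has size at most 2, so the width is 2 − 1 = 1 and tw(G) ≤ 1. G has an edge, so its treewidth is at least 1. Therefore the treewidth is 1.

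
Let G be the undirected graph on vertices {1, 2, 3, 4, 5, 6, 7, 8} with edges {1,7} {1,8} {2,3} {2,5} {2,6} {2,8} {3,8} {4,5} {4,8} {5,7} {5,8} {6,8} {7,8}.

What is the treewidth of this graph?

A width-2 tree decomposition is:
Bags: B1 = {2, 5, 8}  B2 = {5, 7, 8}  B3 = {4, 5, 8}  B4 = {1, 7, 8}  B5 = {2, 6, 8}  B6 = {2, 3, 8}
Tree: B1–B2, B1–B3, B2–B4, B1–B5, B1–B6
Every bag has size at most 3, so the width is 3 − 1 = 2 and tw(G) ≤ 2. Conversely, {1, 7, 8} is a clique of size 3, and the vertices of any clique must share a bag in every tree decomposition; so some bag has ≥ 3 vertices and tw(G) ≥ 2. Hence tw(G) = 2 exactly.

2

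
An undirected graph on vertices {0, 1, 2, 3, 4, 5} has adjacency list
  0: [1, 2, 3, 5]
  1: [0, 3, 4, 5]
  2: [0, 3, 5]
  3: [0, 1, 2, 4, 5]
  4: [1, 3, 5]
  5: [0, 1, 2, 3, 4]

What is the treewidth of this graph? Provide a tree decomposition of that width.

Treewidth 3.
Bags: B1 = {0, 1, 3, 5}  B2 = {0, 2, 3, 5}  B3 = {1, 3, 4, 5}
Tree: B1–B2, B1–B3

Every bag has size at most 4, so the width is 4 − 1 = 3 and tw(G) ≤ 3. For the lower bound, the 4 vertices {0, 1, 3, 5} are pairwise adjacent, and any tree decomposition puts a clique entirely inside one bag — forcing width ≥ 3. Hence tw(G) = 3 exactly.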